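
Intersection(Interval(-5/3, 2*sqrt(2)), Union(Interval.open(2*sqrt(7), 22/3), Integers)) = Range(-1, 3, 1)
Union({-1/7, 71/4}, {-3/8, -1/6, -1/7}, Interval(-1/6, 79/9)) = Union({-3/8, 71/4}, Interval(-1/6, 79/9))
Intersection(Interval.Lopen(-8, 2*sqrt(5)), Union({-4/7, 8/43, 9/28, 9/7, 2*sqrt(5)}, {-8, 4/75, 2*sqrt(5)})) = {-4/7, 4/75, 8/43, 9/28, 9/7, 2*sqrt(5)}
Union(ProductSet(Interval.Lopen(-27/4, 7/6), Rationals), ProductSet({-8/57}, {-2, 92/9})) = ProductSet(Interval.Lopen(-27/4, 7/6), Rationals)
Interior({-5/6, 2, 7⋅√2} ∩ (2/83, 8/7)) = ∅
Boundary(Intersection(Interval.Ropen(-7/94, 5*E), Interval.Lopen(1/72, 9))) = {1/72, 9}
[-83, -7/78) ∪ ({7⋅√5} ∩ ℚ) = [-83, -7/78)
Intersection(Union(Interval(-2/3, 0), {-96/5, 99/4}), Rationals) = Union({-96/5, 99/4}, Intersection(Interval(-2/3, 0), Rationals))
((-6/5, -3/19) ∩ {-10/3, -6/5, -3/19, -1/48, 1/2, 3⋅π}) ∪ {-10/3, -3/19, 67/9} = {-10/3, -3/19, 67/9}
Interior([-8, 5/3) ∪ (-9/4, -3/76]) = (-8, 5/3)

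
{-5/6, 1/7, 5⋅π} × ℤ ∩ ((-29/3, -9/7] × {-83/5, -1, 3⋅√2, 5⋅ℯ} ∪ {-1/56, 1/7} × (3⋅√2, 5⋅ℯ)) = {1/7} × {5, 6, …, 13}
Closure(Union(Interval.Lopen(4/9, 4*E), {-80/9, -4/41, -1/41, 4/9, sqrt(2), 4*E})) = Union({-80/9, -4/41, -1/41}, Interval(4/9, 4*E))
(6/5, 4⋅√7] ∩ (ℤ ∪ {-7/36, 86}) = {2, 3, …, 10}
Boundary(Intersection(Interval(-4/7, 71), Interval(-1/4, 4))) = {-1/4, 4}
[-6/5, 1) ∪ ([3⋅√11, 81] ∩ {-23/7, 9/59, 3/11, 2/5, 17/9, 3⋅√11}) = [-6/5, 1) ∪ {3⋅√11}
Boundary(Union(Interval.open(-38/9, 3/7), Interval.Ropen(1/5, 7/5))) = {-38/9, 7/5}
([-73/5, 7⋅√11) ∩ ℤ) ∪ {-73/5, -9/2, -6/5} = {-73/5, -9/2, -6/5} ∪ {-14, -13, …, 23}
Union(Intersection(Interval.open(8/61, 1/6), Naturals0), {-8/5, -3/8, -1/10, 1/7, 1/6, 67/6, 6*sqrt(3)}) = {-8/5, -3/8, -1/10, 1/7, 1/6, 67/6, 6*sqrt(3)}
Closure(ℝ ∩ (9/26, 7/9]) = [9/26, 7/9]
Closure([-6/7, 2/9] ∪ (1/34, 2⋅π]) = [-6/7, 2⋅π]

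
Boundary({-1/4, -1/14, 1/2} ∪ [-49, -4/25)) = {-49, -4/25, -1/14, 1/2}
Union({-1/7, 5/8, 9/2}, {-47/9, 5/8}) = {-47/9, -1/7, 5/8, 9/2}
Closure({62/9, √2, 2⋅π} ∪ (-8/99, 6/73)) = [-8/99, 6/73] ∪ {62/9, √2, 2⋅π}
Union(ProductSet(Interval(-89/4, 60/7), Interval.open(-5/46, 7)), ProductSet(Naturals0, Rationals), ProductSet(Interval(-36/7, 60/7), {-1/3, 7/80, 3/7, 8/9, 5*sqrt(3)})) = Union(ProductSet(Interval(-89/4, 60/7), Interval.open(-5/46, 7)), ProductSet(Interval(-36/7, 60/7), {-1/3, 7/80, 3/7, 8/9, 5*sqrt(3)}), ProductSet(Naturals0, Rationals))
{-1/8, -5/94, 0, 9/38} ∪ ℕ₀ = {-1/8, -5/94, 9/38} ∪ ℕ₀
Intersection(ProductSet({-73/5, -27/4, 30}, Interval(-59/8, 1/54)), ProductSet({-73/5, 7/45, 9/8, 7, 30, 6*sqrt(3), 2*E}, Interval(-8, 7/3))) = ProductSet({-73/5, 30}, Interval(-59/8, 1/54))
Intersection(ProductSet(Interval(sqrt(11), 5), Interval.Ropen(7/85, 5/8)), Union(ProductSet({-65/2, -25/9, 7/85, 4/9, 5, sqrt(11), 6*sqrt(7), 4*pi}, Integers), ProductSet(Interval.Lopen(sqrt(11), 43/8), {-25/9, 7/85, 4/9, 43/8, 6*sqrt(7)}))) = ProductSet(Interval.Lopen(sqrt(11), 5), {7/85, 4/9})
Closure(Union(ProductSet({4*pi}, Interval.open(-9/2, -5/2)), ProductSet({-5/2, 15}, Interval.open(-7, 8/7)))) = Union(ProductSet({4*pi}, Interval(-9/2, -5/2)), ProductSet({-5/2, 15}, Interval(-7, 8/7)))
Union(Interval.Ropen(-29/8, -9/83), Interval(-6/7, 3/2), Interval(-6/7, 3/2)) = Interval(-29/8, 3/2)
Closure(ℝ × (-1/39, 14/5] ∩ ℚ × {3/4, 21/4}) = ℝ × {3/4}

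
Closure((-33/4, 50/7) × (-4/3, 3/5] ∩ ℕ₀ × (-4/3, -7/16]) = {0, 1, …, 7} × [-4/3, -7/16]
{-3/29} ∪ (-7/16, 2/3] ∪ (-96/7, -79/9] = (-96/7, -79/9] ∪ (-7/16, 2/3]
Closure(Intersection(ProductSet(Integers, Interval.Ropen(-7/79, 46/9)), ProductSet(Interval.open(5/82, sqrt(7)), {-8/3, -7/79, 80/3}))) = ProductSet(Range(1, 3, 1), {-7/79})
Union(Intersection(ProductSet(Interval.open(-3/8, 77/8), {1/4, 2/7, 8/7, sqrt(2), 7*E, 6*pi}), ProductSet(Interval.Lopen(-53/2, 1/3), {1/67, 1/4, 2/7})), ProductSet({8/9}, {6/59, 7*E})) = Union(ProductSet({8/9}, {6/59, 7*E}), ProductSet(Interval.Lopen(-3/8, 1/3), {1/4, 2/7}))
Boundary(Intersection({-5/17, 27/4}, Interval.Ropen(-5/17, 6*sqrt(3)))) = {-5/17, 27/4}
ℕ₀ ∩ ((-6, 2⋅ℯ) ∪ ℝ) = ℕ₀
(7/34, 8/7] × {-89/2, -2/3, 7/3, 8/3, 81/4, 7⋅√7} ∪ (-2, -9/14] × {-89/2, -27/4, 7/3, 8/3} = ((-2, -9/14] × {-89/2, -27/4, 7/3, 8/3}) ∪ ((7/34, 8/7] × {-89/2, -2/3, 7/3, 8/3, 81/4, 7⋅√7})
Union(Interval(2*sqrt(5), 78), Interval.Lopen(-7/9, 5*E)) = Interval.Lopen(-7/9, 78)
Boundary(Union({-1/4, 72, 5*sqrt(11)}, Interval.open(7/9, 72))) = {-1/4, 7/9, 72}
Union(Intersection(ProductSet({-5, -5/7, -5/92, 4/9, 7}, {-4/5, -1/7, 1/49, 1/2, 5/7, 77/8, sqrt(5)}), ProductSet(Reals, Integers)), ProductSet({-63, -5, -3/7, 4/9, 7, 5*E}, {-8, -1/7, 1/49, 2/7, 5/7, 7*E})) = ProductSet({-63, -5, -3/7, 4/9, 7, 5*E}, {-8, -1/7, 1/49, 2/7, 5/7, 7*E})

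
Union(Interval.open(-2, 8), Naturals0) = Union(Interval.Lopen(-2, 8), Naturals0)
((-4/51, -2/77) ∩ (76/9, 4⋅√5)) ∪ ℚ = ℚ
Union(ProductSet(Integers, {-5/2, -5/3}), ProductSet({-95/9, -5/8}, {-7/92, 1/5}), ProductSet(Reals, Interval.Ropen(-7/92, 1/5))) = Union(ProductSet({-95/9, -5/8}, {-7/92, 1/5}), ProductSet(Integers, {-5/2, -5/3}), ProductSet(Reals, Interval.Ropen(-7/92, 1/5)))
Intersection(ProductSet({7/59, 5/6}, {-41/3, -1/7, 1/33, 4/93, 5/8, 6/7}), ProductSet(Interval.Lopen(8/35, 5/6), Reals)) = ProductSet({5/6}, {-41/3, -1/7, 1/33, 4/93, 5/8, 6/7})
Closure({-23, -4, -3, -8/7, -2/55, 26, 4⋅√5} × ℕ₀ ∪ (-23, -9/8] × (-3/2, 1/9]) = ({-23, -9/8} × [-3/2, 1/9]) ∪ ([-23, -9/8] × {-3/2, 1/9}) ∪ ((-23, -9/8] × (-3/2, 1/9]) ∪ ({-23, -4, -3, -8/7, -2/55, 26, 4⋅√5} × (ℕ₀ ∪ (ℕ₀ \ (-3/2, 1/9))))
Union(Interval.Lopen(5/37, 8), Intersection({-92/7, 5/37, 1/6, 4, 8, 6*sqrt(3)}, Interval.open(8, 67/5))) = Union({6*sqrt(3)}, Interval.Lopen(5/37, 8))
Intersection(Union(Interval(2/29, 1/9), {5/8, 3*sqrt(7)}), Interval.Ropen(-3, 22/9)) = Union({5/8}, Interval(2/29, 1/9))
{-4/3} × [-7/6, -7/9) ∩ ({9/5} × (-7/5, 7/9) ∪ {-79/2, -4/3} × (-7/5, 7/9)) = {-4/3} × [-7/6, -7/9)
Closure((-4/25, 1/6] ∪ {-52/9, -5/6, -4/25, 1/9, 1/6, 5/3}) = {-52/9, -5/6, 5/3} ∪ [-4/25, 1/6]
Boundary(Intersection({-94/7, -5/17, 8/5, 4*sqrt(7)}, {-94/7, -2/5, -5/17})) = {-94/7, -5/17}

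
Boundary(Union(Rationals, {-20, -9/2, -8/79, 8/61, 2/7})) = Reals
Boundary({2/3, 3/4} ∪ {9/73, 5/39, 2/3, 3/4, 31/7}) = {9/73, 5/39, 2/3, 3/4, 31/7}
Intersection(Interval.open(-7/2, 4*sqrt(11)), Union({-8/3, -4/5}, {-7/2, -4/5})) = {-8/3, -4/5}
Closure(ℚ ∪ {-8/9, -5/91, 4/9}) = ℝ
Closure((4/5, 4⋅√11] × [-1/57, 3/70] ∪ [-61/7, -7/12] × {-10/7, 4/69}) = ([-61/7, -7/12] × {-10/7, 4/69}) ∪ ([4/5, 4⋅√11] × [-1/57, 3/70])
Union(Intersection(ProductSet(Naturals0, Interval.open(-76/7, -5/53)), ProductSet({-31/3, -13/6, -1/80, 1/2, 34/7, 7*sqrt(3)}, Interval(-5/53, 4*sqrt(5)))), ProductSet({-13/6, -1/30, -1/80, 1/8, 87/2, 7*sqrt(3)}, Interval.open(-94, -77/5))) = ProductSet({-13/6, -1/30, -1/80, 1/8, 87/2, 7*sqrt(3)}, Interval.open(-94, -77/5))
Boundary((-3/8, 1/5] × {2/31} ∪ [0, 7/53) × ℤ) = ([0, 7/53] × ℤ) ∪ ([-3/8, 1/5] × {2/31})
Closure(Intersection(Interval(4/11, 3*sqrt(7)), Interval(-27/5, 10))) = Interval(4/11, 3*sqrt(7))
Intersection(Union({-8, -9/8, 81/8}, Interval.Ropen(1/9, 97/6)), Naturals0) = Range(1, 17, 1)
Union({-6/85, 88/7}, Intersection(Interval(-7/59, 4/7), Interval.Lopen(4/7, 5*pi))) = {-6/85, 88/7}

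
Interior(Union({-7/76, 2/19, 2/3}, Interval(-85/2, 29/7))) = Interval.open(-85/2, 29/7)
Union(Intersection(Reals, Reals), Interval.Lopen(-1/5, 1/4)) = Interval(-oo, oo)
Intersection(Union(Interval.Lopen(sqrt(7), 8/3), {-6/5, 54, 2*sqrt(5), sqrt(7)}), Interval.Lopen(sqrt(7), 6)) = Union({2*sqrt(5)}, Interval.Lopen(sqrt(7), 8/3))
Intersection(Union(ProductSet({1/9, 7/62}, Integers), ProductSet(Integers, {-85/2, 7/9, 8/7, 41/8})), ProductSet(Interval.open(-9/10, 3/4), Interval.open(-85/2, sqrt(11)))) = Union(ProductSet({1/9, 7/62}, Range(-42, 4, 1)), ProductSet(Range(0, 1, 1), {7/9, 8/7}))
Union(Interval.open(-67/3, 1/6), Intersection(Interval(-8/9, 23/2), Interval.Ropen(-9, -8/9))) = Interval.open(-67/3, 1/6)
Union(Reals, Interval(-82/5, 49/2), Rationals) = Union(Interval(-oo, oo), Rationals)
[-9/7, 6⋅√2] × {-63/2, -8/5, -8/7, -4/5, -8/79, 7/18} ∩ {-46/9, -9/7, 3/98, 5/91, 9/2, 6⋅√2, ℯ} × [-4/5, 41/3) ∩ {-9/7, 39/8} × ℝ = {-9/7} × {-4/5, -8/79, 7/18}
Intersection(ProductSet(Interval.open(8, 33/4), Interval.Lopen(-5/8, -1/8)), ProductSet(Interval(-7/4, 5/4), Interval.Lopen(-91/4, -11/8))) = EmptySet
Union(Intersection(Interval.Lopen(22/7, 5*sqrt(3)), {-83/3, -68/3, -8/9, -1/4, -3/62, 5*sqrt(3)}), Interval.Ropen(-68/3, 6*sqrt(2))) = Union({5*sqrt(3)}, Interval.Ropen(-68/3, 6*sqrt(2)))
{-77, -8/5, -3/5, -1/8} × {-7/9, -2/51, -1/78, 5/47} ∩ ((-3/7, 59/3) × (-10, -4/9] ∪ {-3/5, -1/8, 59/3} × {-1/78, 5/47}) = ({-1/8} × {-7/9}) ∪ ({-3/5, -1/8} × {-1/78, 5/47})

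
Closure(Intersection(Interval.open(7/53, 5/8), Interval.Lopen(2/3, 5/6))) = EmptySet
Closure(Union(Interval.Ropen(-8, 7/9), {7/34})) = Interval(-8, 7/9)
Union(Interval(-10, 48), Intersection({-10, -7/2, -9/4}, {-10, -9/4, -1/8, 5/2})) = Interval(-10, 48)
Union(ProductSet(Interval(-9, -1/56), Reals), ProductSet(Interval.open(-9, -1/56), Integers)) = ProductSet(Interval(-9, -1/56), Reals)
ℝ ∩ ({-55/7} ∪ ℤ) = ℤ ∪ {-55/7}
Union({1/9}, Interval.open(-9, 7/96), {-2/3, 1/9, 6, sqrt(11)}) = Union({1/9, 6, sqrt(11)}, Interval.open(-9, 7/96))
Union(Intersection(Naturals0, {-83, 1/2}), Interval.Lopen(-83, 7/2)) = Interval.Lopen(-83, 7/2)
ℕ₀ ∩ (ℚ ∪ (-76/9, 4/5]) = ℕ₀ ∪ {0}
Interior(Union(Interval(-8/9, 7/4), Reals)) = Interval(-oo, oo)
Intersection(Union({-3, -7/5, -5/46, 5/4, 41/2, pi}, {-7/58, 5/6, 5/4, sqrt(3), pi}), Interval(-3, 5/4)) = {-3, -7/5, -7/58, -5/46, 5/6, 5/4}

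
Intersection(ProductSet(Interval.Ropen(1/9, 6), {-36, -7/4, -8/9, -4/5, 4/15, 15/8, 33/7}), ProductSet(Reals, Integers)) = ProductSet(Interval.Ropen(1/9, 6), {-36})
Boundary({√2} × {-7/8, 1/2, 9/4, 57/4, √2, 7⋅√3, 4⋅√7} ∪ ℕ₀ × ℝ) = (ℕ₀ × ℝ) ∪ ({√2} × {-7/8, 1/2, 9/4, 57/4, √2, 7⋅√3, 4⋅√7})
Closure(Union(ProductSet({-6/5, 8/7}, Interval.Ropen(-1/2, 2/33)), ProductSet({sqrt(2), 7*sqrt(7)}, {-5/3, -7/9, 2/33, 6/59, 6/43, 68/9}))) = Union(ProductSet({-6/5, 8/7}, Interval(-1/2, 2/33)), ProductSet({sqrt(2), 7*sqrt(7)}, {-5/3, -7/9, 2/33, 6/59, 6/43, 68/9}))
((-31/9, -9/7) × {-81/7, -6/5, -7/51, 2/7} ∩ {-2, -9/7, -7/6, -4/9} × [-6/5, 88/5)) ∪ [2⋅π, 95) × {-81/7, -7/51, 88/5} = ({-2} × {-6/5, -7/51, 2/7}) ∪ ([2⋅π, 95) × {-81/7, -7/51, 88/5})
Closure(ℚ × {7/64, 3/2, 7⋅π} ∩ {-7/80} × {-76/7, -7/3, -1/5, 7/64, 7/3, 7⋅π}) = {-7/80} × {7/64, 7⋅π}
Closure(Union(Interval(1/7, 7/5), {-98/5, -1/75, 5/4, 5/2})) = Union({-98/5, -1/75, 5/2}, Interval(1/7, 7/5))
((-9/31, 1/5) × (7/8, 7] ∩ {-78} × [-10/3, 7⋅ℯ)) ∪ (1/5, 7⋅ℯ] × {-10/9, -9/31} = (1/5, 7⋅ℯ] × {-10/9, -9/31}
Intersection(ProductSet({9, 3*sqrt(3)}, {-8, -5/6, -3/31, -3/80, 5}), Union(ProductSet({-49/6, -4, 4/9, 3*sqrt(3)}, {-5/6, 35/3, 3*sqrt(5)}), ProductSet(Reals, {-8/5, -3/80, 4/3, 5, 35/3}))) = Union(ProductSet({3*sqrt(3)}, {-5/6}), ProductSet({9, 3*sqrt(3)}, {-3/80, 5}))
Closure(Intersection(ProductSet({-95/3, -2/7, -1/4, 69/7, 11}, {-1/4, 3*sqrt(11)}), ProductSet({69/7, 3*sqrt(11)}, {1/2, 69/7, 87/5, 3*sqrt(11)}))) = ProductSet({69/7}, {3*sqrt(11)})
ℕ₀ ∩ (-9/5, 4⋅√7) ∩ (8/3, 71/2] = {3, 4, …, 10}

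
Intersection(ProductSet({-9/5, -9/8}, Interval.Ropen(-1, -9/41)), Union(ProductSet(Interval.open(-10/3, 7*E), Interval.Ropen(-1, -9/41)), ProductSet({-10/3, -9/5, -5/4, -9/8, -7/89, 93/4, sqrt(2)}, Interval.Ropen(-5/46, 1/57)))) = ProductSet({-9/5, -9/8}, Interval.Ropen(-1, -9/41))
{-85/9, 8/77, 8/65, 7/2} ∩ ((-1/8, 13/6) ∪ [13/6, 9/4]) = {8/77, 8/65}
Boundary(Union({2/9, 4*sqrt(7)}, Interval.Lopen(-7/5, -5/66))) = {-7/5, -5/66, 2/9, 4*sqrt(7)}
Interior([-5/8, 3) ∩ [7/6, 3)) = (7/6, 3)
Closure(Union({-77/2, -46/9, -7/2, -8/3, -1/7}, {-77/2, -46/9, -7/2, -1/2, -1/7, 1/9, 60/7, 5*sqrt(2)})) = {-77/2, -46/9, -7/2, -8/3, -1/2, -1/7, 1/9, 60/7, 5*sqrt(2)}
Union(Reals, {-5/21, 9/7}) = Reals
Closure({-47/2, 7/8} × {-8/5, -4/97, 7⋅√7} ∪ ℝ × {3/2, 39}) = (ℝ × {3/2, 39}) ∪ ({-47/2, 7/8} × {-8/5, -4/97, 7⋅√7})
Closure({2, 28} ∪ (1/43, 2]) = [1/43, 2] ∪ {28}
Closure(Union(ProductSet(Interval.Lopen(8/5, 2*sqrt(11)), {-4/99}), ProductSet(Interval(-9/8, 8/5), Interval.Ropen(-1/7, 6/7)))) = Union(ProductSet(Interval(-9/8, 8/5), Interval(-1/7, 6/7)), ProductSet(Interval(8/5, 2*sqrt(11)), {-4/99}))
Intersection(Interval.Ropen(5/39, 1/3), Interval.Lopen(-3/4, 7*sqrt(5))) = Interval.Ropen(5/39, 1/3)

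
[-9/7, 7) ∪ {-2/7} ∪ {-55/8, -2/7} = {-55/8} ∪ [-9/7, 7)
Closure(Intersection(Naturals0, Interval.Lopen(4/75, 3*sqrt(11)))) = Range(1, 10, 1)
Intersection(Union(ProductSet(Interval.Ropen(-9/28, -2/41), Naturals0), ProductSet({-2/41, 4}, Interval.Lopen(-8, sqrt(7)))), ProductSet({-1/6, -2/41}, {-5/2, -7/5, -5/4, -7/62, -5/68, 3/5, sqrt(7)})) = ProductSet({-2/41}, {-5/2, -7/5, -5/4, -7/62, -5/68, 3/5, sqrt(7)})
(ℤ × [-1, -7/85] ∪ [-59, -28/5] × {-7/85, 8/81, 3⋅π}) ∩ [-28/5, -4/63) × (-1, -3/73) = ({-28/5} × {-7/85}) ∪ ({-5, -4, …, -1} × (-1, -7/85])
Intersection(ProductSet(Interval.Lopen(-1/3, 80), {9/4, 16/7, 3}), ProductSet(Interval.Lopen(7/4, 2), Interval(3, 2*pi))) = ProductSet(Interval.Lopen(7/4, 2), {3})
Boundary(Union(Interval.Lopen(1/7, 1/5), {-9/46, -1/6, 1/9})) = {-9/46, -1/6, 1/9, 1/7, 1/5}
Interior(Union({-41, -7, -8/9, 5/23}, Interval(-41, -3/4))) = Interval.open(-41, -3/4)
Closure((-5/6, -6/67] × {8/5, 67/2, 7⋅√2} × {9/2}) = [-5/6, -6/67] × {8/5, 67/2, 7⋅√2} × {9/2}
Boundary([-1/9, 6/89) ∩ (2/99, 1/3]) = {2/99, 6/89}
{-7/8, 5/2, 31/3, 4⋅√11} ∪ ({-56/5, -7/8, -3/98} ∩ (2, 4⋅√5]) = {-7/8, 5/2, 31/3, 4⋅√11}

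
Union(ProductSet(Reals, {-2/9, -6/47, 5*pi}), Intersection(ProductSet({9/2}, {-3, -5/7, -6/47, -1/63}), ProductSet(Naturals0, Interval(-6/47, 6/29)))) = ProductSet(Reals, {-2/9, -6/47, 5*pi})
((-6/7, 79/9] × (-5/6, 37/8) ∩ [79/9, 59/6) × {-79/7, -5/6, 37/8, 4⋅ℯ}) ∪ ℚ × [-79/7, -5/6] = ℚ × [-79/7, -5/6]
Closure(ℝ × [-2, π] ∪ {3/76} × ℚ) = (ℝ × [-2, π]) ∪ ({3/76} × (ℚ ∪ (-∞, -2] ∪ [π, ∞)))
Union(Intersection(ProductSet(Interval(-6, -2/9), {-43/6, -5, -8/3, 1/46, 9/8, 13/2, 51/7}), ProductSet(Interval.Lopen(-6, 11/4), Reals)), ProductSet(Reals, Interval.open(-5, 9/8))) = Union(ProductSet(Interval.Lopen(-6, -2/9), {-43/6, -5, -8/3, 1/46, 9/8, 13/2, 51/7}), ProductSet(Reals, Interval.open(-5, 9/8)))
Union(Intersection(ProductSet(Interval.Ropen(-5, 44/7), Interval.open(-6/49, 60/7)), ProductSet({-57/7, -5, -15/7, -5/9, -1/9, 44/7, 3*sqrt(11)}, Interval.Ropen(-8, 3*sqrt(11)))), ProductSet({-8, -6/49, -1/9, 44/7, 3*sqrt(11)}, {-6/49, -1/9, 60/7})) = Union(ProductSet({-5, -15/7, -5/9, -1/9}, Interval.open(-6/49, 60/7)), ProductSet({-8, -6/49, -1/9, 44/7, 3*sqrt(11)}, {-6/49, -1/9, 60/7}))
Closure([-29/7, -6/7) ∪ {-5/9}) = [-29/7, -6/7] ∪ {-5/9}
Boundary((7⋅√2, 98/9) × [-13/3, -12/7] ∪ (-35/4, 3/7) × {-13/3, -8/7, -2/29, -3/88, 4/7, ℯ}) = ({98/9, 7⋅√2} × [-13/3, -12/7]) ∪ ([-35/4, 3/7] × {-13/3, -8/7, -2/29, -3/88, 4/7, ℯ}) ∪ ([7⋅√2, 98/9] × {-13/3, -12/7})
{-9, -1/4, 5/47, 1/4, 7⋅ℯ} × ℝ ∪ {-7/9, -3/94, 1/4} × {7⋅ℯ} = ({-7/9, -3/94, 1/4} × {7⋅ℯ}) ∪ ({-9, -1/4, 5/47, 1/4, 7⋅ℯ} × ℝ)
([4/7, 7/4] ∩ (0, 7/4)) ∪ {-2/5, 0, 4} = {-2/5, 0, 4} ∪ [4/7, 7/4)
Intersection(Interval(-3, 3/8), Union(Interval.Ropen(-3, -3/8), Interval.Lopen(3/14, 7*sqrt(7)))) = Union(Interval.Ropen(-3, -3/8), Interval.Lopen(3/14, 3/8))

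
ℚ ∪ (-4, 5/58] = ℚ ∪ [-4, 5/58]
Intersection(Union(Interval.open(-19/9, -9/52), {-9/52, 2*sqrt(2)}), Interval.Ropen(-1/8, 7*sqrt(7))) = {2*sqrt(2)}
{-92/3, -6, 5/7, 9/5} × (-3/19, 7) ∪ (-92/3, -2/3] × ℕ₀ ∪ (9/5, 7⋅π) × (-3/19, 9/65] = ((-92/3, -2/3] × ℕ₀) ∪ ({-92/3, -6, 5/7, 9/5} × (-3/19, 7)) ∪ ((9/5, 7⋅π) × (-3/19, 9/65])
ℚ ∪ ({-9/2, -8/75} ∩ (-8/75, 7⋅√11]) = ℚ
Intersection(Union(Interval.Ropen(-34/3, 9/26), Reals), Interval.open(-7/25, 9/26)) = Interval.open(-7/25, 9/26)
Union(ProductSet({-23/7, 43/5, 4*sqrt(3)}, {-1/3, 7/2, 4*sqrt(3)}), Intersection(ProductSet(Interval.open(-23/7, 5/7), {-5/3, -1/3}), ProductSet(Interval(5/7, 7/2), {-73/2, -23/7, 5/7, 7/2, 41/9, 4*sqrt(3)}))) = ProductSet({-23/7, 43/5, 4*sqrt(3)}, {-1/3, 7/2, 4*sqrt(3)})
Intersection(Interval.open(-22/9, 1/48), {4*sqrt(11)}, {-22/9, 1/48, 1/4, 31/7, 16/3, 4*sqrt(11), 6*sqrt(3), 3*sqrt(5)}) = EmptySet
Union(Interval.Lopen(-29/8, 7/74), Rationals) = Union(Interval(-29/8, 7/74), Rationals)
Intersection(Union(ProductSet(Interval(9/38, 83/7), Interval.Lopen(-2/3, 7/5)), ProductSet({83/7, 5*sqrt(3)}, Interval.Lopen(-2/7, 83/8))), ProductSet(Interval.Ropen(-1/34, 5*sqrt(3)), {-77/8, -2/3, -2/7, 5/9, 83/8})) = ProductSet(Interval.Ropen(9/38, 5*sqrt(3)), {-2/7, 5/9})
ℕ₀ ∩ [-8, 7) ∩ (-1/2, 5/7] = {0}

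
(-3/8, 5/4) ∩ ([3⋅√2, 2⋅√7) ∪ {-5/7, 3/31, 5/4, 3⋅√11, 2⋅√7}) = {3/31}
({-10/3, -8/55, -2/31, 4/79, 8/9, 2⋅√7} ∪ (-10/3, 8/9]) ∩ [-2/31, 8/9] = [-2/31, 8/9]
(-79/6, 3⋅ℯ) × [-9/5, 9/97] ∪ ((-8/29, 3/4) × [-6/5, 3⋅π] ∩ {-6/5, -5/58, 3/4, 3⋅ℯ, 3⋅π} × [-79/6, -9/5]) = (-79/6, 3⋅ℯ) × [-9/5, 9/97]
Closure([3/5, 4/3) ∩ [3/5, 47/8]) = [3/5, 4/3]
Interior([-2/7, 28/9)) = (-2/7, 28/9)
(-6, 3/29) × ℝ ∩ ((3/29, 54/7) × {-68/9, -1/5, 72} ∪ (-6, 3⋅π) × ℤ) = (-6, 3/29) × ℤ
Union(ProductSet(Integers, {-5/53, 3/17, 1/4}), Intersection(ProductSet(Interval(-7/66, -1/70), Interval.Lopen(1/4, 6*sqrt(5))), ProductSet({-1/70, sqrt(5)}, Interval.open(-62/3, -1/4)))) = ProductSet(Integers, {-5/53, 3/17, 1/4})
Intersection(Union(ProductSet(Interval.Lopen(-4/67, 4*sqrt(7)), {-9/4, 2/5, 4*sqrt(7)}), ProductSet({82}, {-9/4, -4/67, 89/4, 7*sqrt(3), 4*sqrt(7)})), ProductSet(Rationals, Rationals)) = Union(ProductSet({82}, {-9/4, -4/67, 89/4}), ProductSet(Intersection(Interval.Lopen(-4/67, 4*sqrt(7)), Rationals), {-9/4, 2/5}))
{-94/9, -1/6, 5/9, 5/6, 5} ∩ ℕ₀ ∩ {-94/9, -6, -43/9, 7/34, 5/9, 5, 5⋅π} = {5}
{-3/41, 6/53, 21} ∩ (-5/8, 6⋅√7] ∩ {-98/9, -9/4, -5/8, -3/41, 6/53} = {-3/41, 6/53}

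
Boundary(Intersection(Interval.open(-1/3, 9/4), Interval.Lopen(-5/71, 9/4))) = {-5/71, 9/4}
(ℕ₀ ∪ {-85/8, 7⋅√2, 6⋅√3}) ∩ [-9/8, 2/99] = {0}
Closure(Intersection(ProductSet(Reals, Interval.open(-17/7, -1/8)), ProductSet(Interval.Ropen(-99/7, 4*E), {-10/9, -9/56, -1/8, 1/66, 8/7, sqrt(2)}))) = ProductSet(Interval(-99/7, 4*E), {-10/9, -9/56})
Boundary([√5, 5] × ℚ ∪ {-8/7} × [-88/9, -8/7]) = ({-8/7} × [-88/9, -8/7]) ∪ ([√5, 5] × ℝ)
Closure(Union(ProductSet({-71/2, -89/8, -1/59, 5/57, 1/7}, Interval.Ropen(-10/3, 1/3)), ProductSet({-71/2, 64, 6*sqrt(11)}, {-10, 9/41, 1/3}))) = Union(ProductSet({-71/2, 64, 6*sqrt(11)}, {-10, 9/41, 1/3}), ProductSet({-71/2, -89/8, -1/59, 5/57, 1/7}, Interval(-10/3, 1/3)))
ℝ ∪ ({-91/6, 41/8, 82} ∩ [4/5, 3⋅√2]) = ℝ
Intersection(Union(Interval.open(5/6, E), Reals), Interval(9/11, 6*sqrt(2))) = Interval(9/11, 6*sqrt(2))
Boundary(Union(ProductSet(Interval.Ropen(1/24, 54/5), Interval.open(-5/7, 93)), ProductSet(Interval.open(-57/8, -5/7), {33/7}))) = Union(ProductSet({1/24, 54/5}, Interval(-5/7, 93)), ProductSet(Interval(-57/8, -5/7), {33/7}), ProductSet(Interval(1/24, 54/5), {-5/7, 93}))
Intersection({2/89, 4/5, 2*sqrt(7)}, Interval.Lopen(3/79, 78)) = {4/5, 2*sqrt(7)}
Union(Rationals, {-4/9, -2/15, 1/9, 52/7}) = Rationals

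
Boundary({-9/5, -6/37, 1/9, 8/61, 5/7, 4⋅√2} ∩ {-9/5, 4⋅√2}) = {-9/5, 4⋅√2}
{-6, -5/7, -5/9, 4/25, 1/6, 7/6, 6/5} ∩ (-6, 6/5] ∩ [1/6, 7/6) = {1/6}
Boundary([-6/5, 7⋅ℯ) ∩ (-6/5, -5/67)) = {-6/5, -5/67}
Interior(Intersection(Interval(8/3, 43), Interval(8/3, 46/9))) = Interval.open(8/3, 46/9)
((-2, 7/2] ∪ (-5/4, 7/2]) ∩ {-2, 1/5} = {1/5}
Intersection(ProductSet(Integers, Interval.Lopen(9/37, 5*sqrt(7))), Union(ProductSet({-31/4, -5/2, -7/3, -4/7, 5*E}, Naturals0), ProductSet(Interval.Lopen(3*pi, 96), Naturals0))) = ProductSet(Range(10, 97, 1), Range(1, 14, 1))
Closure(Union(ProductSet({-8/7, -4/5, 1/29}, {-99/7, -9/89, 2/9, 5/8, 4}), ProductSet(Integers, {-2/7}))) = Union(ProductSet({-8/7, -4/5, 1/29}, {-99/7, -9/89, 2/9, 5/8, 4}), ProductSet(Integers, {-2/7}))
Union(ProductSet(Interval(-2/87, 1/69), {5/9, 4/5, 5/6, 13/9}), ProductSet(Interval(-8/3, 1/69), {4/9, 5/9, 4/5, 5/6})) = Union(ProductSet(Interval(-8/3, 1/69), {4/9, 5/9, 4/5, 5/6}), ProductSet(Interval(-2/87, 1/69), {5/9, 4/5, 5/6, 13/9}))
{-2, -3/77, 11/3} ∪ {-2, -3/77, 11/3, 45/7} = {-2, -3/77, 11/3, 45/7}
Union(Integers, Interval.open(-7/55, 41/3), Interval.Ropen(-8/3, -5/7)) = Union(Integers, Interval.Ropen(-8/3, -5/7), Interval.open(-7/55, 41/3))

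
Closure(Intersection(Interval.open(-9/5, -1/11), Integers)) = Range(-1, 0, 1)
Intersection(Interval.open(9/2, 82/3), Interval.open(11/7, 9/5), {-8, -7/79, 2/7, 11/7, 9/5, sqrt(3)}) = EmptySet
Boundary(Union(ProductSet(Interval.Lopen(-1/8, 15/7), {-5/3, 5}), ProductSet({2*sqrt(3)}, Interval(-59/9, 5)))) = Union(ProductSet({2*sqrt(3)}, Interval(-59/9, 5)), ProductSet(Interval(-1/8, 15/7), {-5/3, 5}))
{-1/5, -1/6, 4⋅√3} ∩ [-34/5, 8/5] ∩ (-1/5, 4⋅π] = {-1/6}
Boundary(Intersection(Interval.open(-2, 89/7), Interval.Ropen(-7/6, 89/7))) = {-7/6, 89/7}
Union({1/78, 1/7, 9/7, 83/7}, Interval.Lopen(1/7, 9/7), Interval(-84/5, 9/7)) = Union({83/7}, Interval(-84/5, 9/7))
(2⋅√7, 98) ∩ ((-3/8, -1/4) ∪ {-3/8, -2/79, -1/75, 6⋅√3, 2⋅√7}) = {6⋅√3}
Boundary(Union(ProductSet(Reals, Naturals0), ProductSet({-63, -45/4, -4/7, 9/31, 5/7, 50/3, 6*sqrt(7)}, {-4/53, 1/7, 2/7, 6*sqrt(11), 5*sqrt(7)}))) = Union(ProductSet({-63, -45/4, -4/7, 9/31, 5/7, 50/3, 6*sqrt(7)}, {-4/53, 1/7, 2/7, 6*sqrt(11), 5*sqrt(7)}), ProductSet(Reals, Naturals0))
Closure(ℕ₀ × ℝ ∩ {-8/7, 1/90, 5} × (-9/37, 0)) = {5} × [-9/37, 0]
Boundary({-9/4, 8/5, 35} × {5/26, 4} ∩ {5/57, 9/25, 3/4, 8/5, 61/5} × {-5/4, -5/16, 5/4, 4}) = {8/5} × {4}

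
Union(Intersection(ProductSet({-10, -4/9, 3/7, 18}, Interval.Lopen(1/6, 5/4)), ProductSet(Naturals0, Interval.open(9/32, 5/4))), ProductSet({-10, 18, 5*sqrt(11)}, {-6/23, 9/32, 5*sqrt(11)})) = Union(ProductSet({18}, Interval.open(9/32, 5/4)), ProductSet({-10, 18, 5*sqrt(11)}, {-6/23, 9/32, 5*sqrt(11)}))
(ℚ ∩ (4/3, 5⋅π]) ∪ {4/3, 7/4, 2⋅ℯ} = {4/3, 2⋅ℯ} ∪ (ℚ ∩ (4/3, 5⋅π])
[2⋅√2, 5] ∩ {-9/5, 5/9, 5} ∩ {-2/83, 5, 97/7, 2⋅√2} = {5}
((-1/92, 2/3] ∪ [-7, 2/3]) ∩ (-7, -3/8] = (-7, -3/8]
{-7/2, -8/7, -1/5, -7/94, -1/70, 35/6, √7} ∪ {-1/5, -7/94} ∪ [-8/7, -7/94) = {-7/2, -1/70, 35/6, √7} ∪ [-8/7, -7/94]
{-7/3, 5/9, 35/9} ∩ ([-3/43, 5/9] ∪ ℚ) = {-7/3, 5/9, 35/9}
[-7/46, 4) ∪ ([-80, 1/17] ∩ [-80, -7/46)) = [-80, 4)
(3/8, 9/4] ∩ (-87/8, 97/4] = (3/8, 9/4]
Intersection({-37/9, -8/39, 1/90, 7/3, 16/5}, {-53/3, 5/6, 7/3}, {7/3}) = {7/3}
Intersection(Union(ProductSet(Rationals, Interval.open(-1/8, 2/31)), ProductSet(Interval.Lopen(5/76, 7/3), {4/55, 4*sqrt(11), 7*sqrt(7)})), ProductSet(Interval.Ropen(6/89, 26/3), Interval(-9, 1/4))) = Union(ProductSet(Intersection(Interval.Ropen(6/89, 26/3), Rationals), Interval.open(-1/8, 2/31)), ProductSet(Interval(6/89, 7/3), {4/55}))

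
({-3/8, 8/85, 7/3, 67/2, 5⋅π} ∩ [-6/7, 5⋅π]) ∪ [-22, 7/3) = [-22, 7/3] ∪ {5⋅π}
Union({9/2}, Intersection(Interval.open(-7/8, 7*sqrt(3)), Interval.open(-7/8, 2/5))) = Union({9/2}, Interval.open(-7/8, 2/5))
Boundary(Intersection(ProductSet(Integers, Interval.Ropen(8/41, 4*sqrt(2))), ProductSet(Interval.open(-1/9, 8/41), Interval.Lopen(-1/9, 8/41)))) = ProductSet(Range(0, 1, 1), {8/41})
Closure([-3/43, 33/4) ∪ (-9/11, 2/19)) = [-9/11, 33/4]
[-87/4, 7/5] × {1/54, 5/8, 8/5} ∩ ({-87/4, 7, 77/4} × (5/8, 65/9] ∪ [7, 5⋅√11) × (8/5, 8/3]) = {-87/4} × {8/5}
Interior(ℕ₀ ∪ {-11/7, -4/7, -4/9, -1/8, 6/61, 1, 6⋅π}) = ∅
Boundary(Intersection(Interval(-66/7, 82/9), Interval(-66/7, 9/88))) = {-66/7, 9/88}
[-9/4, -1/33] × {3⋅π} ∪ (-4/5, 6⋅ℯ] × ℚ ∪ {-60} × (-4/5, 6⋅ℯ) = ((-4/5, 6⋅ℯ] × ℚ) ∪ ({-60} × (-4/5, 6⋅ℯ)) ∪ ([-9/4, -1/33] × {3⋅π})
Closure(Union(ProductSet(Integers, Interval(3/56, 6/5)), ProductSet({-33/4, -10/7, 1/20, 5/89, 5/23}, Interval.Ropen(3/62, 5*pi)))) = Union(ProductSet({-33/4, -10/7, 1/20, 5/89, 5/23}, Interval(3/62, 5*pi)), ProductSet(Integers, Interval(3/56, 6/5)))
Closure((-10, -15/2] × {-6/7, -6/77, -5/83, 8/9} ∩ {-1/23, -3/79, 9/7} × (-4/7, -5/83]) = ∅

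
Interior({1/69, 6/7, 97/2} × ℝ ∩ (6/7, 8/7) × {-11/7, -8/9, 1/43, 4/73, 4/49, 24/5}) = ∅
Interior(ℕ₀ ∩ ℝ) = ∅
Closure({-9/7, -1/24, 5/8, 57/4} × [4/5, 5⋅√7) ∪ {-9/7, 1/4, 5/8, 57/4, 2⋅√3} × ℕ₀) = ({-9/7, 1/4, 5/8, 57/4, 2⋅√3} × ℕ₀) ∪ ({-9/7, -1/24, 5/8, 57/4} × [4/5, 5⋅√7])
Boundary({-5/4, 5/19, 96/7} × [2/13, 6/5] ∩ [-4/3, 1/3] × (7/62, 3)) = {-5/4, 5/19} × [2/13, 6/5]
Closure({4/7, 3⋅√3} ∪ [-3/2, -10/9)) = [-3/2, -10/9] ∪ {4/7, 3⋅√3}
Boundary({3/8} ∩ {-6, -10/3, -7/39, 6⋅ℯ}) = ∅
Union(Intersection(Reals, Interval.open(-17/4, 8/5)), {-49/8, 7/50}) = Union({-49/8}, Interval.open(-17/4, 8/5))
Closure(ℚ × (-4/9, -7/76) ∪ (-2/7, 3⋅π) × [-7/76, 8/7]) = (ℚ × (-4/9, -7/76)) ∪ ((-∞, ∞) × [-4/9, -7/76]) ∪ ([-2/7, 3⋅π] × [-7/76, 8/7])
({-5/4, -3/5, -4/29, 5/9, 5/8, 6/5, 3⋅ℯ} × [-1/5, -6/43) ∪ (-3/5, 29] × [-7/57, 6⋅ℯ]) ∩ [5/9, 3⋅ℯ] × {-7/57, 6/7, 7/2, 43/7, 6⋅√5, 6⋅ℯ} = [5/9, 3⋅ℯ] × {-7/57, 6/7, 7/2, 43/7, 6⋅√5, 6⋅ℯ}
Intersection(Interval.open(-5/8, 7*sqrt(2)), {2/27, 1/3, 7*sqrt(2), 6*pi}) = {2/27, 1/3}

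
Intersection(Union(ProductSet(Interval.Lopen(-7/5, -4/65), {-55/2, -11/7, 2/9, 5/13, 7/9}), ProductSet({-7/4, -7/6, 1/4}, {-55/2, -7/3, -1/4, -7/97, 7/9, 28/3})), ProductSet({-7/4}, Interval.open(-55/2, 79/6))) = ProductSet({-7/4}, {-7/3, -1/4, -7/97, 7/9, 28/3})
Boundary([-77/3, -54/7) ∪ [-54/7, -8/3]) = {-77/3, -8/3}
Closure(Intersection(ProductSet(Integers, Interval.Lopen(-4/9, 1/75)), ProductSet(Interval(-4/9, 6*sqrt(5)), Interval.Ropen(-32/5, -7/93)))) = ProductSet(Range(0, 14, 1), Interval(-4/9, -7/93))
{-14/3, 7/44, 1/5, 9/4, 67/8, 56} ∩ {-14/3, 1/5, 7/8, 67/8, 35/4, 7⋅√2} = {-14/3, 1/5, 67/8}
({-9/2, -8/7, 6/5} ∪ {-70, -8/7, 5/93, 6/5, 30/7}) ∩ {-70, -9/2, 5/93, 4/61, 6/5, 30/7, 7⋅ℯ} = {-70, -9/2, 5/93, 6/5, 30/7}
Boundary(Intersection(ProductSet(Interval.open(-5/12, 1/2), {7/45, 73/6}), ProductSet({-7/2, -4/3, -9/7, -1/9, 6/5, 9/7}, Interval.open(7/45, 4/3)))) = EmptySet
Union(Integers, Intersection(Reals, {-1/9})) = Union({-1/9}, Integers)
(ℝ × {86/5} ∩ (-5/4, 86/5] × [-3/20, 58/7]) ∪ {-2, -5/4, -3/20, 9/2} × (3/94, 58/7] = {-2, -5/4, -3/20, 9/2} × (3/94, 58/7]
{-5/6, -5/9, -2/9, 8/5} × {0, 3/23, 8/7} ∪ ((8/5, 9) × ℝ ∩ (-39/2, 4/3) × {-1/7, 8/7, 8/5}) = {-5/6, -5/9, -2/9, 8/5} × {0, 3/23, 8/7}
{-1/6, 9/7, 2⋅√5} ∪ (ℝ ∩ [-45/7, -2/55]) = [-45/7, -2/55] ∪ {9/7, 2⋅√5}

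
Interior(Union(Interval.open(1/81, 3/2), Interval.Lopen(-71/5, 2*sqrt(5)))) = Interval.open(-71/5, 2*sqrt(5))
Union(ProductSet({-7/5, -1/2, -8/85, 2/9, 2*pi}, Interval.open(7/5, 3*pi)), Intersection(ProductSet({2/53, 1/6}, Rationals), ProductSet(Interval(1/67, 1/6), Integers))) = Union(ProductSet({2/53, 1/6}, Integers), ProductSet({-7/5, -1/2, -8/85, 2/9, 2*pi}, Interval.open(7/5, 3*pi)))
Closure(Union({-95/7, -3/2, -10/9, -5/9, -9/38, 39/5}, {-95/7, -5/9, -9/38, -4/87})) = {-95/7, -3/2, -10/9, -5/9, -9/38, -4/87, 39/5}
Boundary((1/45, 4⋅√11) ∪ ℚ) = (-∞, 1/45] ∪ [4⋅√11, ∞)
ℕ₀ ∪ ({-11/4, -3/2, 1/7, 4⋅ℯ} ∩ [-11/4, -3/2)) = {-11/4} ∪ ℕ₀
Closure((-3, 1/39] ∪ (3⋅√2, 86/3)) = [-3, 1/39] ∪ [3⋅√2, 86/3]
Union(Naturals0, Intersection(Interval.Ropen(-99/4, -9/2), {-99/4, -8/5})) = Union({-99/4}, Naturals0)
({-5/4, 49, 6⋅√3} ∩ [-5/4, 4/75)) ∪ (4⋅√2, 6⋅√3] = {-5/4} ∪ (4⋅√2, 6⋅√3]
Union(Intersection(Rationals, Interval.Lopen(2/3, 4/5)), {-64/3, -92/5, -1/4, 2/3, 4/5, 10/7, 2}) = Union({-64/3, -92/5, -1/4, 2/3, 10/7, 2}, Intersection(Interval.Lopen(2/3, 4/5), Rationals))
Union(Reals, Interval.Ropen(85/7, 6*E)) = Interval(-oo, oo)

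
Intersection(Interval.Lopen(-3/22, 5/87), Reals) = Interval.Lopen(-3/22, 5/87)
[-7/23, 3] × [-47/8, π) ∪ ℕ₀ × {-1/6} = (ℕ₀ × {-1/6}) ∪ ([-7/23, 3] × [-47/8, π))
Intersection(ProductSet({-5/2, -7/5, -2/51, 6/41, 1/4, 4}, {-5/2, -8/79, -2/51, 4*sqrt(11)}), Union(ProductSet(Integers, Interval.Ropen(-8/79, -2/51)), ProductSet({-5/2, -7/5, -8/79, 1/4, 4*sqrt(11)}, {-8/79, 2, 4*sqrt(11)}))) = Union(ProductSet({4}, {-8/79}), ProductSet({-5/2, -7/5, 1/4}, {-8/79, 4*sqrt(11)}))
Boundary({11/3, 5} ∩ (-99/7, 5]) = {11/3, 5}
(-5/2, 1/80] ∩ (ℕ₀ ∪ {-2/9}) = {-2/9} ∪ {0}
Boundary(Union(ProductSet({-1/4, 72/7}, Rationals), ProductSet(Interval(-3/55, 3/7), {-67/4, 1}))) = Union(ProductSet({-1/4, 72/7}, Reals), ProductSet(Interval(-3/55, 3/7), {-67/4, 1}))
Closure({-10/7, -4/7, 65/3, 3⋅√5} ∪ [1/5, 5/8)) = {-10/7, -4/7, 65/3, 3⋅√5} ∪ [1/5, 5/8]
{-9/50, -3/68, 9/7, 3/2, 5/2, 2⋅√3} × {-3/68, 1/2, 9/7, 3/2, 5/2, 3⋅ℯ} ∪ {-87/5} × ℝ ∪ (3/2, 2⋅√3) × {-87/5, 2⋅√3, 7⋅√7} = ({-87/5} × ℝ) ∪ ({-9/50, -3/68, 9/7, 3/2, 5/2, 2⋅√3} × {-3/68, 1/2, 9/7, 3/2, 5/2, 3⋅ℯ}) ∪ ((3/2, 2⋅√3) × {-87/5, 2⋅√3, 7⋅√7})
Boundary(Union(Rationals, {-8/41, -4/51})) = Reals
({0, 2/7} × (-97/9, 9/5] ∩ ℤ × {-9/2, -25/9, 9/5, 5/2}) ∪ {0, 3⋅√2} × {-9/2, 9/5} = ({0} × {-9/2, -25/9, 9/5}) ∪ ({0, 3⋅√2} × {-9/2, 9/5})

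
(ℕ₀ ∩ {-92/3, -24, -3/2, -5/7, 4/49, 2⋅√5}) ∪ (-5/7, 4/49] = (-5/7, 4/49]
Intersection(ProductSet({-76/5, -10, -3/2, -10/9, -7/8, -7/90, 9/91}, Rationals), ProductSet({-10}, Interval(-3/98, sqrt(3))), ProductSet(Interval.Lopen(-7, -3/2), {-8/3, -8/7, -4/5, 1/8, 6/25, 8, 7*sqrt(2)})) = EmptySet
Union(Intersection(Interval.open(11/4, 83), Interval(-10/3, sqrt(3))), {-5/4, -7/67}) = {-5/4, -7/67}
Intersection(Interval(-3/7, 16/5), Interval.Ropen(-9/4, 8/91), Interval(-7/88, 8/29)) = Interval.Ropen(-7/88, 8/91)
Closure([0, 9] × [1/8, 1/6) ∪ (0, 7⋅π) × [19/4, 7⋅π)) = ([0, 9] × [1/8, 1/6]) ∪ ({0, 7⋅π} × [19/4, 7⋅π]) ∪ ([0, 7⋅π] × {19/4, 7⋅π}) ∪ ((0, 7⋅π) × [19/4, 7⋅π))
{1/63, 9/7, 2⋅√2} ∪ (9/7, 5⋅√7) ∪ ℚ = ℚ ∪ [9/7, 5⋅√7)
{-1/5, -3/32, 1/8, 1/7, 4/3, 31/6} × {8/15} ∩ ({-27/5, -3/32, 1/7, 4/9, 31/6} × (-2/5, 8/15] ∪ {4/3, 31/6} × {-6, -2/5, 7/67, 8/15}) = {-3/32, 1/7, 4/3, 31/6} × {8/15}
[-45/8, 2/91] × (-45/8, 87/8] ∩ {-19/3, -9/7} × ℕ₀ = {-9/7} × {0, 1, …, 10}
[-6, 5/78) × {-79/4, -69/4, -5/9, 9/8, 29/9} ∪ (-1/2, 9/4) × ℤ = ((-1/2, 9/4) × ℤ) ∪ ([-6, 5/78) × {-79/4, -69/4, -5/9, 9/8, 29/9})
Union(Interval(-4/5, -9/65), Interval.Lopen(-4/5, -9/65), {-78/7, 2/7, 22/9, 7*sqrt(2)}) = Union({-78/7, 2/7, 22/9, 7*sqrt(2)}, Interval(-4/5, -9/65))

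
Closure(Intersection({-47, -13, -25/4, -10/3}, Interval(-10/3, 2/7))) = {-10/3}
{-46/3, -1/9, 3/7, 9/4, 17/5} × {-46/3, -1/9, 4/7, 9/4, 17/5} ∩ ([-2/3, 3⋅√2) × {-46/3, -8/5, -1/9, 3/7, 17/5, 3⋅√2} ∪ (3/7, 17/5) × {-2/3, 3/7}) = {-1/9, 3/7, 9/4, 17/5} × {-46/3, -1/9, 17/5}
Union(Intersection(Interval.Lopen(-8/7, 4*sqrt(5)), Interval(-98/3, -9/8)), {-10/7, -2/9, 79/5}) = Union({-10/7, -2/9, 79/5}, Interval.Lopen(-8/7, -9/8))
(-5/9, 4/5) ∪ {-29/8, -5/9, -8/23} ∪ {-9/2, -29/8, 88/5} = {-9/2, -29/8, 88/5} ∪ [-5/9, 4/5)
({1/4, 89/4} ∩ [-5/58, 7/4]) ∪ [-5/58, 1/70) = [-5/58, 1/70) ∪ {1/4}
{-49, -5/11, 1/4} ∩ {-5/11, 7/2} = {-5/11}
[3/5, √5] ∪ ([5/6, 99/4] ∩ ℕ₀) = [3/5, √5] ∪ {1, 2, …, 24}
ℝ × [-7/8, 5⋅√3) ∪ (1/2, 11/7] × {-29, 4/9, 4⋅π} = (ℝ × [-7/8, 5⋅√3)) ∪ ((1/2, 11/7] × {-29, 4/9, 4⋅π})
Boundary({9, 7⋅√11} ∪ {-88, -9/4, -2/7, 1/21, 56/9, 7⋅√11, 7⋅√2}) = {-88, -9/4, -2/7, 1/21, 56/9, 9, 7⋅√11, 7⋅√2}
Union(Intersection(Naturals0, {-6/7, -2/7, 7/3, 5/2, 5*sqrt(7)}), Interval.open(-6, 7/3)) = Interval.open(-6, 7/3)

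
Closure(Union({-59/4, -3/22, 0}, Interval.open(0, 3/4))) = Union({-59/4, -3/22}, Interval(0, 3/4))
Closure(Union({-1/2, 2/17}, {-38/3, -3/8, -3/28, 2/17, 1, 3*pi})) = {-38/3, -1/2, -3/8, -3/28, 2/17, 1, 3*pi}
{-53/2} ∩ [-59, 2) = {-53/2}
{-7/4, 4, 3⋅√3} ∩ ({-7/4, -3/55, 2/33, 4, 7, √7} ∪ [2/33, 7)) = {-7/4, 4, 3⋅√3}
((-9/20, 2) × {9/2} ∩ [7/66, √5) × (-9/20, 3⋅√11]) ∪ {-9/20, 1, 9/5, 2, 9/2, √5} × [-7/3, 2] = ([7/66, 2) × {9/2}) ∪ ({-9/20, 1, 9/5, 2, 9/2, √5} × [-7/3, 2])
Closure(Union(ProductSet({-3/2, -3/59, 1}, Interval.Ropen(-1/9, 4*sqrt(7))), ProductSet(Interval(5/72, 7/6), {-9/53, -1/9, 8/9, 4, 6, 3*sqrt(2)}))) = Union(ProductSet({-3/2, -3/59, 1}, Interval(-1/9, 4*sqrt(7))), ProductSet(Interval(5/72, 7/6), {-9/53, -1/9, 8/9, 4, 6, 3*sqrt(2)}))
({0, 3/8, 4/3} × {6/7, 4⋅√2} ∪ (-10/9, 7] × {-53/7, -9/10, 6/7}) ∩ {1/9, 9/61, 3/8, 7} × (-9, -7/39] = {1/9, 9/61, 3/8, 7} × {-53/7, -9/10}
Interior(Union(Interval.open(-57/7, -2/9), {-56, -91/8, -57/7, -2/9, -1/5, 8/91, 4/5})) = Interval.open(-57/7, -2/9)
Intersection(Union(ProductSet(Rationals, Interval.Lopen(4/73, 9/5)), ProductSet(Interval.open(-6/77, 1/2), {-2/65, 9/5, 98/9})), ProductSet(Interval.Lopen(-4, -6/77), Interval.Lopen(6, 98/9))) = EmptySet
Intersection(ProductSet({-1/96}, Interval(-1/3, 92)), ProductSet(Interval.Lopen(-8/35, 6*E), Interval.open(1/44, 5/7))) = ProductSet({-1/96}, Interval.open(1/44, 5/7))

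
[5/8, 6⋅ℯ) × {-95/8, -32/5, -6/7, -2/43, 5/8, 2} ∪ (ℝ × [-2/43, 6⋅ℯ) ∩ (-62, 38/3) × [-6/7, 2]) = ((-62, 38/3) × [-2/43, 2]) ∪ ([5/8, 6⋅ℯ) × {-95/8, -32/5, -6/7, -2/43, 5/8, 2})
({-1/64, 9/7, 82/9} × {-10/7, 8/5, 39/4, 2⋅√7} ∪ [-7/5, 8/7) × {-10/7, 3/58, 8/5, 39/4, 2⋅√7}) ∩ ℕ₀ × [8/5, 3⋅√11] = {0, 1} × {8/5, 39/4, 2⋅√7}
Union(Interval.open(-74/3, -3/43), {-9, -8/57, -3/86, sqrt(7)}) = Union({-3/86, sqrt(7)}, Interval.open(-74/3, -3/43))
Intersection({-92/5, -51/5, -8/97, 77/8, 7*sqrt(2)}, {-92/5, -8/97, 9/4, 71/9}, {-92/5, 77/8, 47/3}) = {-92/5}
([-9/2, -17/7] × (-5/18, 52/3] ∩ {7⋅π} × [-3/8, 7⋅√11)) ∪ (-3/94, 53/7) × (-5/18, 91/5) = (-3/94, 53/7) × (-5/18, 91/5)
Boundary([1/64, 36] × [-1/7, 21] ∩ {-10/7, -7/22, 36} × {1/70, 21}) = {36} × {1/70, 21}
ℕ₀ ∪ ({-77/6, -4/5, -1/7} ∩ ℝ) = {-77/6, -4/5, -1/7} ∪ ℕ₀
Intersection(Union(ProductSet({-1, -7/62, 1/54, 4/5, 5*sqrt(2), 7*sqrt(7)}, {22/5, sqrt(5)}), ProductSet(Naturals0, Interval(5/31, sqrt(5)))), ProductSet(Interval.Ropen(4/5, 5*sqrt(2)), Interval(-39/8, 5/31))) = ProductSet(Range(1, 8, 1), {5/31})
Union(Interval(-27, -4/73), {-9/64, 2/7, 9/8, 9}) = Union({2/7, 9/8, 9}, Interval(-27, -4/73))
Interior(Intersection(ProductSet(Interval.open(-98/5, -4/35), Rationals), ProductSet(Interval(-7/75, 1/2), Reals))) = EmptySet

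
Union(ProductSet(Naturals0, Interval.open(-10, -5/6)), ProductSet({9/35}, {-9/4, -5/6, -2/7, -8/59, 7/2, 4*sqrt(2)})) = Union(ProductSet({9/35}, {-9/4, -5/6, -2/7, -8/59, 7/2, 4*sqrt(2)}), ProductSet(Naturals0, Interval.open(-10, -5/6)))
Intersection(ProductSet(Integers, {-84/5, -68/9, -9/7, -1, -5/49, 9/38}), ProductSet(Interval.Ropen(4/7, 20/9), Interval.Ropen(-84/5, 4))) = ProductSet(Range(1, 3, 1), {-84/5, -68/9, -9/7, -1, -5/49, 9/38})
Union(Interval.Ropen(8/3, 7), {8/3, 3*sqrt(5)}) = Interval.Ropen(8/3, 7)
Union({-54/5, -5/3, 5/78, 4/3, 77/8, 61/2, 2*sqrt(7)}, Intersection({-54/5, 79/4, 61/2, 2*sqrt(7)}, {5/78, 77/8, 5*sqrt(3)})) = {-54/5, -5/3, 5/78, 4/3, 77/8, 61/2, 2*sqrt(7)}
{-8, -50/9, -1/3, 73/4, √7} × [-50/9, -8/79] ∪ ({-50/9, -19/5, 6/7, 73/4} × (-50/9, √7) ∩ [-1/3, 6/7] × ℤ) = ({6/7} × {-5, -4, …, 2}) ∪ ({-8, -50/9, -1/3, 73/4, √7} × [-50/9, -8/79])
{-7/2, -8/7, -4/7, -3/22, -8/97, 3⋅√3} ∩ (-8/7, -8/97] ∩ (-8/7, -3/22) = {-4/7}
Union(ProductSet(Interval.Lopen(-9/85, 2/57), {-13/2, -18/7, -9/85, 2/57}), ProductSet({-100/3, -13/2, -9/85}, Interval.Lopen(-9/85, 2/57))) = Union(ProductSet({-100/3, -13/2, -9/85}, Interval.Lopen(-9/85, 2/57)), ProductSet(Interval.Lopen(-9/85, 2/57), {-13/2, -18/7, -9/85, 2/57}))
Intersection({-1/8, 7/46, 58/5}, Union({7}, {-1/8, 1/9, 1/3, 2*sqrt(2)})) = {-1/8}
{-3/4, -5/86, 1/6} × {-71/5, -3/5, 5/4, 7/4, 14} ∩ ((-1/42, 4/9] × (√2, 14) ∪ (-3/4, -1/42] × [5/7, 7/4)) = ({-5/86} × {5/4}) ∪ ({1/6} × {7/4})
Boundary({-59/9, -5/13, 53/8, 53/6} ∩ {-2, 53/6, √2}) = {53/6}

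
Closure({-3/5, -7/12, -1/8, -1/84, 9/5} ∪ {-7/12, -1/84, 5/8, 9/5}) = {-3/5, -7/12, -1/8, -1/84, 5/8, 9/5}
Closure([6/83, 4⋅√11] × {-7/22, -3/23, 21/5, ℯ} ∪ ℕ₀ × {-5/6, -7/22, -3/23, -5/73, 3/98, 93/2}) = (ℕ₀ × {-5/6, -7/22, -3/23, -5/73, 3/98, 93/2}) ∪ ([6/83, 4⋅√11] × {-7/22, -3/23, 21/5, ℯ})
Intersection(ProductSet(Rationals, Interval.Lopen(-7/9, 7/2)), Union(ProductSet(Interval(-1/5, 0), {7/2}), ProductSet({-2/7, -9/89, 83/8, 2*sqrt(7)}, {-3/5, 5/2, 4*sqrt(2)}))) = Union(ProductSet({-2/7, -9/89, 83/8}, {-3/5, 5/2}), ProductSet(Intersection(Interval(-1/5, 0), Rationals), {7/2}))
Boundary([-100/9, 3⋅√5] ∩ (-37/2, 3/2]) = {-100/9, 3/2}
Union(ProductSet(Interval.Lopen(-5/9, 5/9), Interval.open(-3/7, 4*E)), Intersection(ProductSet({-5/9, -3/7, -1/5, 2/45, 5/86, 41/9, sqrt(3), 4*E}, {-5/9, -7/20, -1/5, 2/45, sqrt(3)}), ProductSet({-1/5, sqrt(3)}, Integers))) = ProductSet(Interval.Lopen(-5/9, 5/9), Interval.open(-3/7, 4*E))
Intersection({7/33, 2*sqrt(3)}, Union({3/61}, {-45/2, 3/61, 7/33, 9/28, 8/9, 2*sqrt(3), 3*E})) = {7/33, 2*sqrt(3)}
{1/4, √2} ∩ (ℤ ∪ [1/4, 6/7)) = {1/4}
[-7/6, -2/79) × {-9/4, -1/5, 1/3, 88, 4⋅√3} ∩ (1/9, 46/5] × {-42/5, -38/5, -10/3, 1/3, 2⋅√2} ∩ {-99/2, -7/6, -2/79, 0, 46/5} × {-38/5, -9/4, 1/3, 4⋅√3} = ∅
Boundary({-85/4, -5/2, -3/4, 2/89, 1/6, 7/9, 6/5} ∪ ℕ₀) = {-85/4, -5/2, -3/4, 2/89, 1/6, 7/9, 6/5} ∪ ℕ₀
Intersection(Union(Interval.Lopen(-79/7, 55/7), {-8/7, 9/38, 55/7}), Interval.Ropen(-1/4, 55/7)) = Interval.Ropen(-1/4, 55/7)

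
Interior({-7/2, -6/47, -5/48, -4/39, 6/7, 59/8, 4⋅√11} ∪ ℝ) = ℝ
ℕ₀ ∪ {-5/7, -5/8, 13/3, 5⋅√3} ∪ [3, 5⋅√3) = {-5/7, -5/8} ∪ ℕ₀ ∪ [3, 5⋅√3]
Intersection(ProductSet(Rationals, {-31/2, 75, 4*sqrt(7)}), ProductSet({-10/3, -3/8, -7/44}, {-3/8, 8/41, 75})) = ProductSet({-10/3, -3/8, -7/44}, {75})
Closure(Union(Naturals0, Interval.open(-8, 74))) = Union(Complement(Naturals0, Interval.open(-8, 74)), Interval(-8, 74), Naturals0)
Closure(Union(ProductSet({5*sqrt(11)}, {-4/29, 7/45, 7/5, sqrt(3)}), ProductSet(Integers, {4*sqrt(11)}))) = Union(ProductSet({5*sqrt(11)}, {-4/29, 7/45, 7/5, sqrt(3)}), ProductSet(Integers, {4*sqrt(11)}))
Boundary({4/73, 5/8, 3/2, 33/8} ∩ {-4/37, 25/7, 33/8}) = {33/8}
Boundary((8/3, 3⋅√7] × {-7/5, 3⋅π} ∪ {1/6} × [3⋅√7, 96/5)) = ({1/6} × [3⋅√7, 96/5]) ∪ ([8/3, 3⋅√7] × {-7/5, 3⋅π})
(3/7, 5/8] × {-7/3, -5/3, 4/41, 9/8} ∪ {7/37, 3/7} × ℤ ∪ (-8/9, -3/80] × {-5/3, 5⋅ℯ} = ({7/37, 3/7} × ℤ) ∪ ((-8/9, -3/80] × {-5/3, 5⋅ℯ}) ∪ ((3/7, 5/8] × {-7/3, -5/3, 4/41, 9/8})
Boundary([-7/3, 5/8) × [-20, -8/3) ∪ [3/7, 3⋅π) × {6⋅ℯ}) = ({-7/3, 5/8} × [-20, -8/3]) ∪ ([-7/3, 5/8] × {-20, -8/3}) ∪ ([3/7, 3⋅π] × {6⋅ℯ})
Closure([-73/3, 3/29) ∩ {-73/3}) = {-73/3}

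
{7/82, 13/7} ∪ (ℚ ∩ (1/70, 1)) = {13/7} ∪ (ℚ ∩ (1/70, 1))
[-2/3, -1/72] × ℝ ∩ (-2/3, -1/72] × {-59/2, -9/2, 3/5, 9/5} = (-2/3, -1/72] × {-59/2, -9/2, 3/5, 9/5}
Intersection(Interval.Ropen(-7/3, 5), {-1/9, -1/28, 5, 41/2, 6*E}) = {-1/9, -1/28}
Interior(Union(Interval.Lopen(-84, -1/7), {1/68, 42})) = Interval.open(-84, -1/7)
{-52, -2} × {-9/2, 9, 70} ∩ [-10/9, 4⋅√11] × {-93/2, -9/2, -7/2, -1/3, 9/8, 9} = ∅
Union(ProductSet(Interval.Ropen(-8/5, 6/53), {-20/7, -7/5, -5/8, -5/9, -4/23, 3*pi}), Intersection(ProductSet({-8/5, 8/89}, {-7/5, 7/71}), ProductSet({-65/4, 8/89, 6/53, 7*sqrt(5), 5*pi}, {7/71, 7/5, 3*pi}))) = Union(ProductSet({8/89}, {7/71}), ProductSet(Interval.Ropen(-8/5, 6/53), {-20/7, -7/5, -5/8, -5/9, -4/23, 3*pi}))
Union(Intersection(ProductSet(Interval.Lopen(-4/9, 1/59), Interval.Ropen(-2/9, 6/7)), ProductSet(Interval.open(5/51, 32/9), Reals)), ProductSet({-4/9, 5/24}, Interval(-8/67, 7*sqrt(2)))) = ProductSet({-4/9, 5/24}, Interval(-8/67, 7*sqrt(2)))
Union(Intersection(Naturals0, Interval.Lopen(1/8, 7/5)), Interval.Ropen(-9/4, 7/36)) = Union(Interval.Ropen(-9/4, 7/36), Range(1, 2, 1))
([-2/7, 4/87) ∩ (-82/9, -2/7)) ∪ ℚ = ℚ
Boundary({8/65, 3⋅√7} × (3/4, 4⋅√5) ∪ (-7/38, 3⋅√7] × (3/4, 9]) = ({-7/38, 3⋅√7} × [3/4, 9]) ∪ ([-7/38, 3⋅√7] × {3/4, 9})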